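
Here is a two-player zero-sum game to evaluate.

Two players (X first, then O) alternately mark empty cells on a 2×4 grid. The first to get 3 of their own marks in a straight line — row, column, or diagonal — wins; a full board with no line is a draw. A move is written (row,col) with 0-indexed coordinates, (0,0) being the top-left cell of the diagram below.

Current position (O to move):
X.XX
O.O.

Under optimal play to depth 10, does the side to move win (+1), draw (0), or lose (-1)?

value(X.XX/O.O., O) = +1

ply 1, O at X.XX/O.O. | (0,1)=+0→XOXX/O.O.; (1,1)=+1→X.XX/OOO.*; (1,3)=-1→X.XX/O.OO
ply 2: X.XX/OOO. is terminal -1 (X); from X.XX/O.O. depth 10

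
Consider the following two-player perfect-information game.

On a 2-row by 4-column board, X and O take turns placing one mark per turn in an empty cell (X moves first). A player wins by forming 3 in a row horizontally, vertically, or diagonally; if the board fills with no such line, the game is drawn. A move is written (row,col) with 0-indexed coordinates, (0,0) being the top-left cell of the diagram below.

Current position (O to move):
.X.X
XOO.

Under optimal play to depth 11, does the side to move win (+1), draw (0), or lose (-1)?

[.X.X/XOO.] O move#1: (0,0):-1/OX.X/XOO., (0,2):+0/.XOX/XOO., (1,3):+1/.X.X/XOOO*
[.X.X/XOOO] end (terminal -1, X#2); searched .X.X/XOO. to 11

value(.X.X/XOO., O) = +1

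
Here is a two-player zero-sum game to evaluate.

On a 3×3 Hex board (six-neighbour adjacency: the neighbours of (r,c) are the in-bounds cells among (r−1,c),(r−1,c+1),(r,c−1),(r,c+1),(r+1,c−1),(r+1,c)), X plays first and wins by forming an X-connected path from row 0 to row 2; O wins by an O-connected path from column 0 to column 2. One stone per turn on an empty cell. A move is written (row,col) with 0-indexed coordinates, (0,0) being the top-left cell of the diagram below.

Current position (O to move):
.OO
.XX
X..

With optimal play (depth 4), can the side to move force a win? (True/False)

ply 1, O at .OO/.XX/X.. | (0,0)=+1→OOO/.XX/X..*; (1,0)=+1→.OO/OXX/X..; (2,1)=+1→.OO/.XX/XO.; (2,2)=+1→.OO/.XX/X.O
ply 2: OOO/.XX/X.. is terminal -1 (X); from .OO/.XX/X.. depth 4

O winning at [.OO/.XX/X..]: True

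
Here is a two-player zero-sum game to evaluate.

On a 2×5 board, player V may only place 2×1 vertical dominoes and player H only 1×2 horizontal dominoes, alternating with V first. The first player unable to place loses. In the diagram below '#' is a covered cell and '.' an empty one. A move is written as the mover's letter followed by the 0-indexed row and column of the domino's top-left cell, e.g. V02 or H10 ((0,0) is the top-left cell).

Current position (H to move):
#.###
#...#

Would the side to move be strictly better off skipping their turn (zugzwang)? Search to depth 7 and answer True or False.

ply 1, H at #.###/#...# | H11=+1→#.###/###.#*; H12=-1→#.###/#.###
ply 2: #.###/###.# is terminal -1 (V); from #.###/#...# depth 7
suppose H passes — search the same position with V to move:
pass> ply 1, V at #.###/#...# | V01=-1→#####/##..#*
pass> ply 2, H at #####/##..# | H12=+1→#####/#####*
pass> ply 3: #####/##### is terminal -1 (V); from #.###/#...# depth 7
for H: play +1, pass +1

zugzwang(#.###/#...#, H) = False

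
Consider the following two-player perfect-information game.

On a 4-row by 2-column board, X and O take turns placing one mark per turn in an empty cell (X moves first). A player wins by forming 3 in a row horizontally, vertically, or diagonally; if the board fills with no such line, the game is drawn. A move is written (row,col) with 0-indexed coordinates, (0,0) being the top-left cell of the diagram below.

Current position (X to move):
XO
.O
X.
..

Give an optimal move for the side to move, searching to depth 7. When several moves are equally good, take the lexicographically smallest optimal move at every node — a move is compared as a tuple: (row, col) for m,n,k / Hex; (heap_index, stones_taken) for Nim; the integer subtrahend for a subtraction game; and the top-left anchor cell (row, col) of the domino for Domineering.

p1 X@[XO/.O/X./..]: (1,0)[XO/XO/X./..]+1* (2,1)[XO/.O/XX/..]+0 (3,0)[XO/.O/X./X.]-1 (3,1)[XO/.O/X./.X]-1
p2 O@[XO/XO/X./..] terminal -1; root [XO/.O/X./..] d7

X's best at [XO/.O/X./..]: (1,0)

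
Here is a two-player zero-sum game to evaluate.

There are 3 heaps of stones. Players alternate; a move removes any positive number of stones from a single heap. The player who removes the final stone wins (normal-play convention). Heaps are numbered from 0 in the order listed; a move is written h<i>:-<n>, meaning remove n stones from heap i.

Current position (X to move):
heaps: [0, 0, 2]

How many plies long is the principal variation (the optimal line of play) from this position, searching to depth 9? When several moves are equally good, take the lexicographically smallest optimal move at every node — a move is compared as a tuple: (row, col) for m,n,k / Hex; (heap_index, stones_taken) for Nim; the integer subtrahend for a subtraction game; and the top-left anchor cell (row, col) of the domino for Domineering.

ply 1, X at (0,0,2) | h2:-1=-1→(0,0,1); h2:-2=+1→(0,0,0)*
ply 2: (0,0,0) is terminal -1 (O); from (0,0,2) depth 9

PV length from [(0,0,2)]: 1 ply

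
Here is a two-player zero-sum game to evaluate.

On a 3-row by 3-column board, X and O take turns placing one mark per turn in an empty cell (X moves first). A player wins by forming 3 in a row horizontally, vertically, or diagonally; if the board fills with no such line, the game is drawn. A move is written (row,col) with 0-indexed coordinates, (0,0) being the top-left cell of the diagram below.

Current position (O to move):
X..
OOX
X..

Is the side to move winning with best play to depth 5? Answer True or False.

O winning at [X../OOX/X..]: False

[X../OOX/X..] O move#1: (0,1):+0/XO./OOX/X..*, (0,2):+0/X.O/OOX/X.., (2,1):+0/X../OOX/XO., (2,2):+0/X../OOX/X.O
[XO./OOX/X..] X move#2: (0,2):-1/XOX/OOX/X.., (2,1):+0/XO./OOX/XX.*, (2,2):-1/XO./OOX/X.X
[XO./OOX/XX.] O move#3: (0,2):-1/XOO/OOX/XX., (2,2):+0/XO./OOX/XXO*
[XO./OOX/XXO] X move#4: (0,2):+0/XOX/OOX/XXO*
[XOX/OOX/XXO] end (terminal +0, O#5); searched X../OOX/X.. to 5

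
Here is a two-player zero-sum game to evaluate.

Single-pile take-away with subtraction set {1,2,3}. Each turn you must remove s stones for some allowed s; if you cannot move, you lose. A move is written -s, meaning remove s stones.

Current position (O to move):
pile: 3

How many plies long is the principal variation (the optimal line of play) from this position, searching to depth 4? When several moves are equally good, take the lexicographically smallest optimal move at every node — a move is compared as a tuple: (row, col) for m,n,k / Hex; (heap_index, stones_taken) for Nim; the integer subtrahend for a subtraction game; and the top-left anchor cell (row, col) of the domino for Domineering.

p1 O@[3]: -1[2]-1 -2[1]-1 -3[0]+1*
p2 X@[0] terminal -1; root [3] d4

PV length from [3]: 1 ply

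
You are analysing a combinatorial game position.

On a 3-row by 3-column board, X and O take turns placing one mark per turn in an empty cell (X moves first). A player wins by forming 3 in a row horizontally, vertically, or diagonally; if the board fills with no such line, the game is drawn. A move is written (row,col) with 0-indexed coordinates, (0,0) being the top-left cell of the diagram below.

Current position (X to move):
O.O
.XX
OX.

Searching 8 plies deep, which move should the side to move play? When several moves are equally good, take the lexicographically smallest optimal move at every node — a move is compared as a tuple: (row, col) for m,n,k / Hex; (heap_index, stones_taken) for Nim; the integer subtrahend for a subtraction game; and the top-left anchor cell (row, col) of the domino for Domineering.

ply 1, X at O.O/.XX/OX. | (0,1)=+1→OXO/.XX/OX.*; (1,0)=+1→O.O/XXX/OX.; (2,2)=-1→O.O/.XX/OXX
ply 2: OXO/.XX/OX. is terminal -1 (O); from O.O/.XX/OX. depth 8

X's best at [O.O/.XX/OX.]: (0,1)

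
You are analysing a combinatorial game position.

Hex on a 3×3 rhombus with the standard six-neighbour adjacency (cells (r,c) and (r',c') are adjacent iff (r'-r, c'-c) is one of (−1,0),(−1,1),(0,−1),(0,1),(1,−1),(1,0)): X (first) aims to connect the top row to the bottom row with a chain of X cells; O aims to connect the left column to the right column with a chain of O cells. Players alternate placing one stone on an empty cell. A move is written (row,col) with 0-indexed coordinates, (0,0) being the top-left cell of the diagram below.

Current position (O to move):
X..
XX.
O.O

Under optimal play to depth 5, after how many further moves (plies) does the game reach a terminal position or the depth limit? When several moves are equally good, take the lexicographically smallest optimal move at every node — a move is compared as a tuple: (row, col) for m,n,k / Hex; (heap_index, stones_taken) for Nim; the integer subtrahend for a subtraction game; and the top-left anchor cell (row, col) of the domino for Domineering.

PV length from [X../XX./O.O]: 1 ply

ply 1, O at X../XX./O.O | (0,1)=-1→XO./XX./O.O; (0,2)=-1→X.O/XX./O.O; (1,2)=-1→X../XXO/O.O; (2,1)=+1→X../XX./OOO*
ply 2: X../XX./OOO is terminal -1 (X); from X../XX./O.O depth 5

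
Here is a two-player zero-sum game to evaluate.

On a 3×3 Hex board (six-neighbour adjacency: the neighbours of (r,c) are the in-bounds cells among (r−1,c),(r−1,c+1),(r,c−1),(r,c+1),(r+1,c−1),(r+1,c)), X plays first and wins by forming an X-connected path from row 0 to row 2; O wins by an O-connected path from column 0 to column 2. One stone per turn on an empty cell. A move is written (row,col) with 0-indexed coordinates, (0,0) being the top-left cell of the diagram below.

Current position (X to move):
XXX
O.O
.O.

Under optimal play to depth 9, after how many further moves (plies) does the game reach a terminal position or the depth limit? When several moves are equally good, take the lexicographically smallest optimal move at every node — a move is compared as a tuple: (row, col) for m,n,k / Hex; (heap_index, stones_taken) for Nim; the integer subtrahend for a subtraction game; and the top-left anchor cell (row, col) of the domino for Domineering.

PV length from [XXX/O.O/.O.]: 2 plies

ply 1, X at XXX/O.O/.O. | (1,1)=-1→XXX/OXO/.O.*; (2,0)=-1→XXX/O.O/XO.; (2,2)=-1→XXX/O.O/.OX
ply 2, O at XXX/OXO/.O. | (2,0)=+1→XXX/OXO/OO.*; (2,2)=-1→XXX/OXO/.OO
ply 3: XXX/OXO/OO. is terminal -1 (X); from XXX/O.O/.O. depth 9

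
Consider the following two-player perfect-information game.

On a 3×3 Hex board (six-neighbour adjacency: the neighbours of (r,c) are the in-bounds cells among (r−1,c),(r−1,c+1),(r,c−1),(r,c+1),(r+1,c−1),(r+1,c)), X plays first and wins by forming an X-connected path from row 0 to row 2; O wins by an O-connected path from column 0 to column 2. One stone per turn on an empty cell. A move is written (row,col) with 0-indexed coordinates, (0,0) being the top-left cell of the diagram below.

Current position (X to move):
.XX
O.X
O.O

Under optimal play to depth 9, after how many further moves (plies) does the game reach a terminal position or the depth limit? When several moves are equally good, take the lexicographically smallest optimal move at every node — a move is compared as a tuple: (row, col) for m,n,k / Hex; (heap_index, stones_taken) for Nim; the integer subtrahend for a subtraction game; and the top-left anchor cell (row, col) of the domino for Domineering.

PV length from [.XX/O.X/O.O]: 1 ply

[.XX/O.X/O.O] X move#1: (0,0):-1/XXX/O.X/O.O, (1,1):-1/.XX/OXX/O.O, (2,1):+1/.XX/O.X/OXO*
[.XX/O.X/OXO] end (terminal -1, O#2); searched .XX/O.X/O.O to 9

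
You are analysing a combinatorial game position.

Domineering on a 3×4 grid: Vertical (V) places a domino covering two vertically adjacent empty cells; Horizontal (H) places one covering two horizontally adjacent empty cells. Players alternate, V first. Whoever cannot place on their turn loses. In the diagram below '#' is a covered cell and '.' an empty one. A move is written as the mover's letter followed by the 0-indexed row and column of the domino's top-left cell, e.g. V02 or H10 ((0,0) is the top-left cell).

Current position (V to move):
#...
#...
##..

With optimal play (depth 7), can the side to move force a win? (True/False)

[#.../#.../##..] V move#1: V01:-1/##../##../##.., V02:+1/#.#./#.#./##..*, V03:-1/#..#/#..#/##.., V12:+1/#.../#.#./###., V13:-1/#.../#..#/##.#
[#.#./#.#./##..] H move#2: H22:-1/#.#./#.#./####*
[#.#./#.#./####] V move#3: V01:+1/###./###./####*, V03:+1/#.##/#.##/####
[###./###./####] end (terminal -1, H#4); searched #.../#.../##.. to 7

V winning at [#.../#.../##..]: True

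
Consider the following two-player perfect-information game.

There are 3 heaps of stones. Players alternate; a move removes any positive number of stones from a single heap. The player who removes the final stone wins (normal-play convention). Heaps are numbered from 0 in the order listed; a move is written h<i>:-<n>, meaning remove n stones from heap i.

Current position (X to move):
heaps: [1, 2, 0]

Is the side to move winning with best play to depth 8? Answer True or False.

ply 1, X at (1,2,0) | h0:-1=-1→(0,2,0); h1:-1=+1→(1,1,0)*; h1:-2=-1→(1,0,0)
ply 2, O at (1,1,0) | h0:-1=-1→(0,1,0)*; h1:-1=-1→(1,0,0)
ply 3, X at (0,1,0) | h1:-1=+1→(0,0,0)*
ply 4: (0,0,0) is terminal -1 (O); from (1,2,0) depth 8

X winning at [(1,2,0)]: True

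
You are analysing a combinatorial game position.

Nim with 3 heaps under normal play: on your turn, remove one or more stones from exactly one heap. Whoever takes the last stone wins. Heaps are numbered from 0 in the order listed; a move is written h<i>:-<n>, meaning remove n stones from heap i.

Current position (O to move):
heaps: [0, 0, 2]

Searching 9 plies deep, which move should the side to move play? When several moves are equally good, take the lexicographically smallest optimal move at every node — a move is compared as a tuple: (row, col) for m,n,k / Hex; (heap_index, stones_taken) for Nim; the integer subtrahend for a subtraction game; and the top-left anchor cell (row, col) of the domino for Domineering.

O's best at [(0,0,2)]: h2:-2

ply 1, O at (0,0,2) | h2:-1=-1→(0,0,1); h2:-2=+1→(0,0,0)*
ply 2: (0,0,0) is terminal -1 (X); from (0,0,2) depth 9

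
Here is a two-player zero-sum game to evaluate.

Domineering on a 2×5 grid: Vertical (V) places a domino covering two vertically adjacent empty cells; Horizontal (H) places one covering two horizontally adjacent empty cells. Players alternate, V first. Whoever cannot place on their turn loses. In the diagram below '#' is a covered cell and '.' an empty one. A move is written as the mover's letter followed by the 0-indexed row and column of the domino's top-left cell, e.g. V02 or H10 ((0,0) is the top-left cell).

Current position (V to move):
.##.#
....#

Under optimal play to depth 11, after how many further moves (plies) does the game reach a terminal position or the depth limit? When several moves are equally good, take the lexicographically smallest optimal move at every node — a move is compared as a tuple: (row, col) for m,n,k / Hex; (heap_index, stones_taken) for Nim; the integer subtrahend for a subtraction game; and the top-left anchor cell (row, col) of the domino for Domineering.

p1 V@[.##.#/....#]: V00[###.#/#...#]-1* V03[.####/...##]-1
p2 H@[###.#/#...#]: H11[###.#/###.#]-1 H12[###.#/#.###]+1*
p3 V@[###.#/#.###] terminal -1; root [.##.#/....#] d11

PV length from [.##.#/....#]: 2 plies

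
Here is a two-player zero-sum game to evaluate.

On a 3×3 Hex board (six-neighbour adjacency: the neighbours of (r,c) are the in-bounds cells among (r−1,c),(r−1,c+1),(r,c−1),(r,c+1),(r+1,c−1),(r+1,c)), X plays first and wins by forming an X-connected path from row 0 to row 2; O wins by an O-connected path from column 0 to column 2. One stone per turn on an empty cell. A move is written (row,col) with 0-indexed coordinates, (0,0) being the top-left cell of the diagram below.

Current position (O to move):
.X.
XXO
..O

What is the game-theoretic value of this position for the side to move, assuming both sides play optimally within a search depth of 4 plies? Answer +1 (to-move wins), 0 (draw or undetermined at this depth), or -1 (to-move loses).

value(.X./XXO/..O, O) = -1

[.X./XXO/..O] O move#1: (0,0):-1/OX./XXO/..O*, (0,2):-1/.XO/XXO/..O, (2,0):-1/.X./XXO/O.O, (2,1):-1/.X./XXO/.OO
[OX./XXO/..O] X move#2: (0,2):+1/OXX/XXO/..O*, (2,0):+1/OX./XXO/X.O, (2,1):+1/OX./XXO/.XO
[OXX/XXO/..O] O move#3: (2,0):-1/OXX/XXO/O.O*, (2,1):-1/OXX/XXO/.OO
[OXX/XXO/O.O] X move#4: (2,1):+1/OXX/XXO/OXO*
[OXX/XXO/OXO] end (terminal -1, O#5); searched .X./XXO/..O to 4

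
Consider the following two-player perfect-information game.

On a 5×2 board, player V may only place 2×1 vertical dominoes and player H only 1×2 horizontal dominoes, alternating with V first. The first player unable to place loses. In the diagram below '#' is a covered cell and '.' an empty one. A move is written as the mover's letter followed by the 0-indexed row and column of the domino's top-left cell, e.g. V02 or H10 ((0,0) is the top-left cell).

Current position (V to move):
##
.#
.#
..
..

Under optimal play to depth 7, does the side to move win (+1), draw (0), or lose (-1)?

[##/.#/.#/../..] V move#1: V10:-1/##/##/##/../.., V20:-1/##/.#/##/#./.., V30:+1/##/.#/.#/#./#.*, V31:+1/##/.#/.#/.#/.#
[##/.#/.#/#./#.] end (terminal -1, H#2); searched ##/.#/.#/../.. to 7

value(##/.#/.#/../.., V) = +1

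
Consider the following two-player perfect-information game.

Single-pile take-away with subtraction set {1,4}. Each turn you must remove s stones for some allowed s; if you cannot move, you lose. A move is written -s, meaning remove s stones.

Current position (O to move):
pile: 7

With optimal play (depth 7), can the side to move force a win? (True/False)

ply 1, O at 7 | -1=-1→6*; -4=-1→3
ply 2, X at 6 | -1=+1→5*; -4=+1→2
ply 3, O at 5 | -1=-1→4*; -4=-1→1
ply 4, X at 4 | -1=-1→3; -4=+1→0*
ply 5: 0 is terminal -1 (O); from 7 depth 7

O winning at [7]: False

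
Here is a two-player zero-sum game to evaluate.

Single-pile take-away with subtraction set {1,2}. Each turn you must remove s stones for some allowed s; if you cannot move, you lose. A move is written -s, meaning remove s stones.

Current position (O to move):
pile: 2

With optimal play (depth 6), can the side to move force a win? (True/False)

O winning at [2]: True

[2] O move#1: -1:-1/1, -2:+1/0*
[0] end (terminal -1, X#2); searched 2 to 6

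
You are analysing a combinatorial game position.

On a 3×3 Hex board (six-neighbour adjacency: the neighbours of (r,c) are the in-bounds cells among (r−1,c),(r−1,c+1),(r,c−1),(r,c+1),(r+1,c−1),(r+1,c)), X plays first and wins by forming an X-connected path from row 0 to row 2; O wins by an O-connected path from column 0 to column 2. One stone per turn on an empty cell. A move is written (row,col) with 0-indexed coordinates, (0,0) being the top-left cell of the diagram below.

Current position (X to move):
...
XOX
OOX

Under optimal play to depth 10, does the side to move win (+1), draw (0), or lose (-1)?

value(.../XOX/OOX, X) = +1

p1 X@[.../XOX/OOX]: (0,0)[X../XOX/OOX]-1 (0,1)[.X./XOX/OOX]-1 (0,2)[..X/XOX/OOX]+1*
p2 O@[..X/XOX/OOX] terminal -1; root [.../XOX/OOX] d10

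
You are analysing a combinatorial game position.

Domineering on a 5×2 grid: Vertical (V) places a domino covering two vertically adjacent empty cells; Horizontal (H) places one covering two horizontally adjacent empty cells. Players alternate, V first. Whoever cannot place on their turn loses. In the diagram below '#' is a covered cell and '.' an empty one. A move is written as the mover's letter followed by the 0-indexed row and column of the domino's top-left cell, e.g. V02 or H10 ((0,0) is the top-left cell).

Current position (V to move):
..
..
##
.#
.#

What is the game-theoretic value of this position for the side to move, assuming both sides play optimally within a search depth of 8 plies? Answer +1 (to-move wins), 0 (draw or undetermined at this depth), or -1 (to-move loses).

value(../../##/.#/.#, V) = +1

p1 V@[../../##/.#/.#]: V00[#./#./##/.#/.#]+1* V01[.#/.#/##/.#/.#]+1 V30[../../##/##/##]-1
p2 H@[#./#./##/.#/.#] terminal -1; root [../../##/.#/.#] d8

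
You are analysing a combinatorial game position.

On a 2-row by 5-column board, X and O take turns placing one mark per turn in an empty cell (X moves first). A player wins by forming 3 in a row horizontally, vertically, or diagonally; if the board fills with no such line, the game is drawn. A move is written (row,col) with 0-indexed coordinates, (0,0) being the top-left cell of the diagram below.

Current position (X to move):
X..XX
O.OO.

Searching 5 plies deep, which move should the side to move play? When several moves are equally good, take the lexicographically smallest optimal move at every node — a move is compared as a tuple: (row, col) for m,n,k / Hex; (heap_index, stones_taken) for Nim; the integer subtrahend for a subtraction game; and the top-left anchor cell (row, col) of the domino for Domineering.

p1 X@[X..XX/O.OO.]: (0,1)[XX.XX/O.OO.]-1 (0,2)[X.XXX/O.OO.]+1* (1,1)[X..XX/OXOO.]-1 (1,4)[X..XX/O.OOX]-1
p2 O@[X.XXX/O.OO.] terminal -1; root [X..XX/O.OO.] d5

X's best at [X..XX/O.OO.]: (0,2)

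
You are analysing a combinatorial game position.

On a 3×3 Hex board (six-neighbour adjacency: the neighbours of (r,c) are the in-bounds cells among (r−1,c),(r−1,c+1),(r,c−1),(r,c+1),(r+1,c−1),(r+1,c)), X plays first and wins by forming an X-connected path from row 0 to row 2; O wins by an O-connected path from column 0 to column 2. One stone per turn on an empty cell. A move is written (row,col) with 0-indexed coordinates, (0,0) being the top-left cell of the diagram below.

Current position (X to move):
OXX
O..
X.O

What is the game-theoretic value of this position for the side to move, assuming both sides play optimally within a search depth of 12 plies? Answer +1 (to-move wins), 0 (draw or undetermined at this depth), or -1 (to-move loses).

ply 1, X at OXX/O../X.O | (1,1)=+1→OXX/OX./X.O*; (1,2)=+1→OXX/O.X/X.O; (2,1)=+1→OXX/O../XXO
ply 2: OXX/OX./X.O is terminal -1 (O); from OXX/O../X.O depth 12

value(OXX/O../X.O, X) = +1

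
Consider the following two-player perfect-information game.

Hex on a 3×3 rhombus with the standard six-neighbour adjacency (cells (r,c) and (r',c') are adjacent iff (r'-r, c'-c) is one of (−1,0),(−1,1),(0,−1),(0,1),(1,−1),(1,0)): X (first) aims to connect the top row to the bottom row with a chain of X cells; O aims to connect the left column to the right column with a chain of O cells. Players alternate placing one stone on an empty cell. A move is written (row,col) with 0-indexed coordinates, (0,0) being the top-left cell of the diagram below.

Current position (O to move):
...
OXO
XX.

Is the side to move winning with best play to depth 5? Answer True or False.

[.../OXO/XX.] O move#1: (0,0):-1/O../OXO/XX.*, (0,1):-1/.O./OXO/XX., (0,2):-1/..O/OXO/XX., (2,2):-1/.../OXO/XXO
[O../OXO/XX.] X move#2: (0,1):+1/OX./OXO/XX.*, (0,2):+1/O.X/OXO/XX., (2,2):+1/O../OXO/XXX
[OX./OXO/XX.] end (terminal -1, O#3); searched .../OXO/XX. to 5

O winning at [.../OXO/XX.]: False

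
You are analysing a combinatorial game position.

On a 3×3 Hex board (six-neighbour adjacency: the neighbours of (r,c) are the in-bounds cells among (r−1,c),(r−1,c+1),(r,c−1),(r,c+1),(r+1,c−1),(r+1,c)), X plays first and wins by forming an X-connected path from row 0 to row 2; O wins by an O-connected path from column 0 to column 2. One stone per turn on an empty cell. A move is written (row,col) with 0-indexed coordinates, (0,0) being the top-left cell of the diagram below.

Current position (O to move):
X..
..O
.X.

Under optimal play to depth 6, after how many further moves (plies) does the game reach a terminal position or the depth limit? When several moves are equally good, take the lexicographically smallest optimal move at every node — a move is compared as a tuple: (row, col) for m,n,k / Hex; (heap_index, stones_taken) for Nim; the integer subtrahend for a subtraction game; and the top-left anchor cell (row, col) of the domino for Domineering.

PV length from [X../..O/.X.]: 5 plies

p1 O@[X../..O/.X.]: (0,1)[XO./..O/.X.]-1 (0,2)[X.O/..O/.X.]-1 (1,0)[X../O.O/.X.]-1 (1,1)[X../.OO/.X.]+1* (2,0)[X../..O/OX.]-1 (2,2)[X../..O/.XO]-1
p2 X@[X../.OO/.X.]: (0,1)[XX./.OO/.X.]-1* (0,2)[X.X/.OO/.X.]-1 (1,0)[X../XOO/.X.]-1 (2,0)[X../.OO/XX.]-1 (2,2)[X../.OO/.XX]-1
p3 O@[XX./.OO/.X.]: (0,2)[XXO/.OO/.X.]+1* (1,0)[XX./OOO/.X.]+1 (2,0)[XX./.OO/OX.]+1 (2,2)[XX./.OO/.XO]+1
p4 X@[XXO/.OO/.X.]: (1,0)[XXO/XOO/.X.]-1* (2,0)[XXO/.OO/XX.]-1 (2,2)[XXO/.OO/.XX]-1
p5 O@[XXO/XOO/.X.]: (2,0)[XXO/XOO/OX.]+1* (2,2)[XXO/XOO/.XO]-1
p6 X@[XXO/XOO/OX.] terminal -1; root [X../..O/.X.] d6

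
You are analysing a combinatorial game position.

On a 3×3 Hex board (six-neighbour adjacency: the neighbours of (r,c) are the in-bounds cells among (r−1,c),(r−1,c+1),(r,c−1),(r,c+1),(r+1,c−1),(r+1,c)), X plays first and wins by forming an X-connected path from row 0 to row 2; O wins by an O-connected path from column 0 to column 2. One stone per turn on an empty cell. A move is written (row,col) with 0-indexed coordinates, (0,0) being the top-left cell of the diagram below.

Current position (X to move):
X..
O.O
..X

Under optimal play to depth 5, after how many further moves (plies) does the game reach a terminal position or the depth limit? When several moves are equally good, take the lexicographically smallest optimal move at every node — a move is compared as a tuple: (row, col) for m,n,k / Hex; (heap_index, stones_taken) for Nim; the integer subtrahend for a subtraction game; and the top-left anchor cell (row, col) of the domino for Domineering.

PV length from [X../O.O/..X]: 5 plies

[X../O.O/..X] X move#1: (0,1):-1/XX./O.O/..X, (0,2):-1/X.X/O.O/..X, (1,1):+1/X../OXO/..X*, (2,0):-1/X../O.O/X.X, (2,1):-1/X../O.O/.XX
[X../OXO/..X] O move#2: (0,1):-1/XO./OXO/..X*, (0,2):-1/X.O/OXO/..X, (2,0):-1/X../OXO/O.X, (2,1):-1/X../OXO/.OX
[XO./OXO/..X] X move#3: (0,2):+1/XOX/OXO/..X*, (2,0):-1/XO./OXO/X.X, (2,1):-1/XO./OXO/.XX
[XOX/OXO/..X] O move#4: (2,0):-1/XOX/OXO/O.X*, (2,1):-1/XOX/OXO/.OX
[XOX/OXO/O.X] X move#5: (2,1):+1/XOX/OXO/OXX*
[XOX/OXO/OXX] end (terminal -1, O#6); searched X../O.O/..X to 5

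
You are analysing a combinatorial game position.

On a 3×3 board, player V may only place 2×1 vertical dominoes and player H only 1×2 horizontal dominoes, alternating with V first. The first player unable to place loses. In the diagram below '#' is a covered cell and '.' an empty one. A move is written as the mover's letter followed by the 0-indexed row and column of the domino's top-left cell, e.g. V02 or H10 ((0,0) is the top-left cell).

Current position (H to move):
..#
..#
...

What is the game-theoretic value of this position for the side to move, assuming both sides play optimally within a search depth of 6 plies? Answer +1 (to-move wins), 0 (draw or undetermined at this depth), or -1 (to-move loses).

value(..#/..#/..., H) = +1

p1 H@[..#/..#/...]: H00[###/..#/...]-1 H10[..#/###/...]+1* H20[..#/..#/##.]-1 H21[..#/..#/.##]-1
p2 V@[..#/###/...] terminal -1; root [..#/..#/...] d6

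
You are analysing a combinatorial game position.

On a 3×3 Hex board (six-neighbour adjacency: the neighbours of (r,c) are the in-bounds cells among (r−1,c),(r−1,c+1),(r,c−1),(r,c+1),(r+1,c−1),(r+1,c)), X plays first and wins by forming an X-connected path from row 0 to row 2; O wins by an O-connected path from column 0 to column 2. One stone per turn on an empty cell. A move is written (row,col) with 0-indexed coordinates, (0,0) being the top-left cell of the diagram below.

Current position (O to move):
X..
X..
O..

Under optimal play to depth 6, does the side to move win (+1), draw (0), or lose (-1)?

value(X../X../O.., O) = +1

[X../X../O..] O move#1: (0,1):-1/XO./X../O.., (0,2):+1/X.O/X../O..*, (1,1):+1/X../XO./O.., (1,2):+1/X../X.O/O.., (2,1):+1/X../X../OO., (2,2):+1/X../X../O.O
[X.O/X../O..] X move#2: (0,1):-1/XXO/X../O..*, (1,1):-1/X.O/XX./O.., (1,2):-1/X.O/X.X/O.., (2,1):-1/X.O/X../OX., (2,2):-1/X.O/X../O.X
[XXO/X../O..] O move#3: (1,1):+1/XXO/XO./O..*, (1,2):+1/XXO/X.O/O.., (2,1):+1/XXO/X../OO., (2,2):+1/XXO/X../O.O
[XXO/XO./O..] end (terminal -1, X#4); searched X../X../O.. to 6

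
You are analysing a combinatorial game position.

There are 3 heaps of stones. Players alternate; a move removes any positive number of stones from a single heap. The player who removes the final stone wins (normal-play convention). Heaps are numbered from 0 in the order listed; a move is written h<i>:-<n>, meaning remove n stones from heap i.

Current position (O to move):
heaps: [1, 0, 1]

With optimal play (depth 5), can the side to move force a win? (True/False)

p1 O@[(1,0,1)]: h0:-1[(0,0,1)]-1* h2:-1[(1,0,0)]-1
p2 X@[(0,0,1)]: h2:-1[(0,0,0)]+1*
p3 O@[(0,0,0)] terminal -1; root [(1,0,1)] d5

O winning at [(1,0,1)]: False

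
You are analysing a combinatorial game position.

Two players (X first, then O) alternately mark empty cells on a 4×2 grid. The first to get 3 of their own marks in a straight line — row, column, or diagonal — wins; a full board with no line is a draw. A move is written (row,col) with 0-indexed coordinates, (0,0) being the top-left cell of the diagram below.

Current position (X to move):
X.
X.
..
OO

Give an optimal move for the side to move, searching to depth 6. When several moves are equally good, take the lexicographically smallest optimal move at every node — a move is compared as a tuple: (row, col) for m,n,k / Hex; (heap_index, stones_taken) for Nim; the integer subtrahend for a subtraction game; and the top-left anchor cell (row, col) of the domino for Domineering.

X's best at [X./X./../OO]: (2,0)

p1 X@[X./X./../OO]: (0,1)[XX/X./../OO]+0 (1,1)[X./XX/../OO]+0 (2,0)[X./X./X./OO]+1* (2,1)[X./X./.X/OO]+0
p2 O@[X./X./X./OO] terminal -1; root [X./X./../OO] d6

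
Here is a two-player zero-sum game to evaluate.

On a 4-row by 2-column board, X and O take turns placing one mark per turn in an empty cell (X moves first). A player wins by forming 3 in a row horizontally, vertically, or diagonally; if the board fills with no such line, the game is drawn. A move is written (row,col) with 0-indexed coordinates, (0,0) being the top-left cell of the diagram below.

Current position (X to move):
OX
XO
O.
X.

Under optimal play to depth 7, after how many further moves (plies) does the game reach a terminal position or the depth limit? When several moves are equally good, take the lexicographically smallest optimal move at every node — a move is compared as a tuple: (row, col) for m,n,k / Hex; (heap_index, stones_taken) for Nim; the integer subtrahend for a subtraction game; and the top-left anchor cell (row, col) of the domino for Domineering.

PV length from [OX/XO/O./X.]: 2 plies

ply 1, X at OX/XO/O./X. | (2,1)=+0→OX/XO/OX/X.*; (3,1)=+0→OX/XO/O./XX
ply 2, O at OX/XO/OX/X. | (3,1)=+0→OX/XO/OX/XO*
ply 3: OX/XO/OX/XO is terminal +0 (X); from OX/XO/O./X. depth 7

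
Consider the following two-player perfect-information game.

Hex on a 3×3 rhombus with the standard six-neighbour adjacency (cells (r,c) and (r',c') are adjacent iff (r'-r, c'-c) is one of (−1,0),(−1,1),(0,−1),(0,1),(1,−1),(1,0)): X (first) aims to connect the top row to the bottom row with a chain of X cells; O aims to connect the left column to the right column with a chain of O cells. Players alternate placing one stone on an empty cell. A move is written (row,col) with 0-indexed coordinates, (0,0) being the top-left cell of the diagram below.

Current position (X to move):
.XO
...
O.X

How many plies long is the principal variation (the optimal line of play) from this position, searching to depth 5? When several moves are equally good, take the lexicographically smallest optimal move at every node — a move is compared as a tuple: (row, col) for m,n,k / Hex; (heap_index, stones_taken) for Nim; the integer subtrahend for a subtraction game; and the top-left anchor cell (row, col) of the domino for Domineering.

PV length from [.XO/.../O.X]: 5 plies

ply 1, X at .XO/.../O.X | (0,0)=-1→XXO/.../O.X; (1,0)=-1→.XO/X../O.X; (1,1)=+1→.XO/.X./O.X*; (1,2)=-1→.XO/..X/O.X; (2,1)=-1→.XO/.../OXX
ply 2, O at .XO/.X./O.X | (0,0)=-1→OXO/.X./O.X*; (1,0)=-1→.XO/OX./O.X; (1,2)=-1→.XO/.XO/O.X; (2,1)=-1→.XO/.X./OOX
ply 3, X at OXO/.X./O.X | (1,0)=+1→OXO/XX./O.X*; (1,2)=+1→OXO/.XX/O.X; (2,1)=+1→OXO/.X./OXX
ply 4, O at OXO/XX./O.X | (1,2)=-1→OXO/XXO/O.X*; (2,1)=-1→OXO/XX./OOX
ply 5, X at OXO/XXO/O.X | (2,1)=+1→OXO/XXO/OXX*
ply 6: OXO/XXO/OXX is terminal -1 (O); from .XO/.../O.X depth 5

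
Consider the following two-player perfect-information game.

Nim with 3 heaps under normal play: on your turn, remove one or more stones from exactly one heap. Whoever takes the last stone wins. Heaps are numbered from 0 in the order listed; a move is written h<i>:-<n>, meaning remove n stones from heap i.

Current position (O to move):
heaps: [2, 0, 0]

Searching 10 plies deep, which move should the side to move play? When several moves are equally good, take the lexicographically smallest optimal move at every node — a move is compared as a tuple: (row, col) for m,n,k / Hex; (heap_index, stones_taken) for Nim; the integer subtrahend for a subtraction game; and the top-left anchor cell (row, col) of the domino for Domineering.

O's best at [(2,0,0)]: h0:-2

[(2,0,0)] O move#1: h0:-1:-1/(1,0,0), h0:-2:+1/(0,0,0)*
[(0,0,0)] end (terminal -1, X#2); searched (2,0,0) to 10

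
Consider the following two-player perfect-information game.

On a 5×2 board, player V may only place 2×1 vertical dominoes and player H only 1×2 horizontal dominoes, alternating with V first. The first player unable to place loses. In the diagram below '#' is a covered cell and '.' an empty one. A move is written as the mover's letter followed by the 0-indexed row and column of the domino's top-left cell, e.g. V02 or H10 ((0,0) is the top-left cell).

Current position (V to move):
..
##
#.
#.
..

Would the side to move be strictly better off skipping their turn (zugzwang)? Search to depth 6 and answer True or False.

zugzwang(../##/#./#./.., V) = False

[../##/#./#./..] V move#1: V21:-1/../##/##/##/..*, V31:-1/../##/#./##/.#
[../##/##/##/..] H move#2: H00:+1/##/##/##/##/..*, H40:+1/../##/##/##/##
[##/##/##/##/..] end (terminal -1, V#3); searched ../##/#./#./.. to 6
if V skipped the turn, H would face:
~ [../##/#./#./..] H move#1: H00:-1/##/##/#./#./.., H40:+1/../##/#./#./##*
~ [../##/#./#./##] V move#2: V21:-1/../##/##/##/##*
~ [../##/##/##/##] H move#3: H00:+1/##/##/##/##/##*
~ [##/##/##/##/##] end (terminal -1, V#4); searched ../##/#./#./.. to 6
compare (V): move=-1 vs pass=-1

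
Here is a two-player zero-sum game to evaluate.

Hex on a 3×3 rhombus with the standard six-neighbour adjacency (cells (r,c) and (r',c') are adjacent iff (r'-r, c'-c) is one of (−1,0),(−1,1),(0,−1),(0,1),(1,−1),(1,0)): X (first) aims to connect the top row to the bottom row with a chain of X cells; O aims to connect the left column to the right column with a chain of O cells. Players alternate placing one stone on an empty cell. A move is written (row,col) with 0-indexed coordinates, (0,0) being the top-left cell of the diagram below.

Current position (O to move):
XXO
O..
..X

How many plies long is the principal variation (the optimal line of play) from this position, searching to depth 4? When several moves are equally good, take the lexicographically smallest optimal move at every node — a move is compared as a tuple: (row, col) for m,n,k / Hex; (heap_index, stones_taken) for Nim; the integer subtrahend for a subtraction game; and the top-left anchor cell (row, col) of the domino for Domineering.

PV length from [XXO/O../..X]: 1 ply

p1 O@[XXO/O../..X]: (1,1)[XXO/OO./..X]+1* (1,2)[XXO/O.O/..X]-1 (2,0)[XXO/O../O.X]-1 (2,1)[XXO/O../.OX]-1
p2 X@[XXO/OO./..X] terminal -1; root [XXO/O../..X] d4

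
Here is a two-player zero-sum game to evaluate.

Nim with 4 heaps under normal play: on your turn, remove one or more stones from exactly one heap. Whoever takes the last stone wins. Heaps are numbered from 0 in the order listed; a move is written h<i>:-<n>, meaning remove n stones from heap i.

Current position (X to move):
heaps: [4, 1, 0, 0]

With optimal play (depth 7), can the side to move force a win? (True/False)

X winning at [(4,1,0,0)]: True

[(4,1,0,0)] X move#1: h0:-1:-1/(3,1,0,0), h0:-2:-1/(2,1,0,0), h0:-3:+1/(1,1,0,0)*, h0:-4:-1/(0,1,0,0), h1:-1:-1/(4,0,0,0)
[(1,1,0,0)] O move#2: h0:-1:-1/(0,1,0,0)*, h1:-1:-1/(1,0,0,0)
[(0,1,0,0)] X move#3: h1:-1:+1/(0,0,0,0)*
[(0,0,0,0)] end (terminal -1, O#4); searched (4,1,0,0) to 7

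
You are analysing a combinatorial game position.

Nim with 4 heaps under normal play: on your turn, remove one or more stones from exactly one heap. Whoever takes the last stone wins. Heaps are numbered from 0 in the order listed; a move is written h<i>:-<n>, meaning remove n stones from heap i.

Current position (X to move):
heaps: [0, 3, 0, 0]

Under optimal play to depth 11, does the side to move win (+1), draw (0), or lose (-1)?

value((0,3,0,0), X) = +1

ply 1, X at (0,3,0,0) | h1:-1=-1→(0,2,0,0); h1:-2=-1→(0,1,0,0); h1:-3=+1→(0,0,0,0)*
ply 2: (0,0,0,0) is terminal -1 (O); from (0,3,0,0) depth 11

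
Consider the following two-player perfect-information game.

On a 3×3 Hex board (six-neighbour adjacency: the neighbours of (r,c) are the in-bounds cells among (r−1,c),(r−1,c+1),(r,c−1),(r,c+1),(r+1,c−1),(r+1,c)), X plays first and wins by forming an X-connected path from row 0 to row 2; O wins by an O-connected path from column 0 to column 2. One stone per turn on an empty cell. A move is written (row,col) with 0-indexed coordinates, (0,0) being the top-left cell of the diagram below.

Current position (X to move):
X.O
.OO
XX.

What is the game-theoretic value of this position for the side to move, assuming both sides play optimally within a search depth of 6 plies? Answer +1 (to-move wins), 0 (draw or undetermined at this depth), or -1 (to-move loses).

ply 1, X at X.O/.OO/XX. | (0,1)=-1→XXO/.OO/XX.; (1,0)=+1→X.O/XOO/XX.*; (2,2)=-1→X.O/.OO/XXX
ply 2: X.O/XOO/XX. is terminal -1 (O); from X.O/.OO/XX. depth 6

value(X.O/.OO/XX., X) = +1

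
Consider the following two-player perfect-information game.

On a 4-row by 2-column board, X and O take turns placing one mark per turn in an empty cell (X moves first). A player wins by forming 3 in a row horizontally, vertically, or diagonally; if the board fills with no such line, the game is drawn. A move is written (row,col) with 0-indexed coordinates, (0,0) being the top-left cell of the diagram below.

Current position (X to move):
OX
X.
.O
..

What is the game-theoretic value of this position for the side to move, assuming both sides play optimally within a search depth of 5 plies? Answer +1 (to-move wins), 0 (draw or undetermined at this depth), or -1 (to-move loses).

value(OX/X./.O/.., X) = 0

[OX/X./.O/..] X move#1: (1,1):+0/OX/XX/.O/..*, (2,0):+0/OX/X./XO/.., (3,0):+0/OX/X./.O/X., (3,1):+0/OX/X./.O/.X
[OX/XX/.O/..] O move#2: (2,0):+0/OX/XX/OO/..*, (3,0):+0/OX/XX/.O/O., (3,1):+0/OX/XX/.O/.O
[OX/XX/OO/..] X move#3: (3,0):+0/OX/XX/OO/X.*, (3,1):+0/OX/XX/OO/.X
[OX/XX/OO/X.] O move#4: (3,1):+0/OX/XX/OO/XO*
[OX/XX/OO/XO] end (terminal +0, X#5); searched OX/X./.O/.. to 5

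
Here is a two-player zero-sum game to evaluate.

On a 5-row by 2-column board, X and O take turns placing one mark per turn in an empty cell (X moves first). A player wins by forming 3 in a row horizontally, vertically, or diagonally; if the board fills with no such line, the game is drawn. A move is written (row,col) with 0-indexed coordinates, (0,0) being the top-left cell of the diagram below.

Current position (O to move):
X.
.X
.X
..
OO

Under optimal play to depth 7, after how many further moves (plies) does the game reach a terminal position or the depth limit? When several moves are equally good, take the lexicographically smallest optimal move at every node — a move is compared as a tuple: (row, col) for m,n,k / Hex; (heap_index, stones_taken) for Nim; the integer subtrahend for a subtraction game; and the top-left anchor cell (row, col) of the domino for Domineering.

ply 1, O at X./.X/.X/../OO | (0,1)=-1→XO/.X/.X/../OO*; (1,0)=-1→X./OX/.X/../OO; (2,0)=-1→X./.X/OX/../OO; (3,0)=-1→X./.X/.X/O./OO; (3,1)=-1→X./.X/.X/.O/OO
ply 2, X at XO/.X/.X/../OO | (1,0)=+1→XO/XX/.X/../OO*; (2,0)=+1→XO/.X/XX/../OO; (3,0)=+0→XO/.X/.X/X./OO; (3,1)=+1→XO/.X/.X/.X/OO
ply 3, O at XO/XX/.X/../OO | (2,0)=-1→XO/XX/OX/../OO*; (3,0)=-1→XO/XX/.X/O./OO; (3,1)=-1→XO/XX/.X/.O/OO
ply 4, X at XO/XX/OX/../OO | (3,0)=+0→XO/XX/OX/X./OO; (3,1)=+1→XO/XX/OX/.X/OO*
ply 5: XO/XX/OX/.X/OO is terminal -1 (O); from X./.X/.X/../OO depth 7

PV length from [X./.X/.X/../OO]: 4 plies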